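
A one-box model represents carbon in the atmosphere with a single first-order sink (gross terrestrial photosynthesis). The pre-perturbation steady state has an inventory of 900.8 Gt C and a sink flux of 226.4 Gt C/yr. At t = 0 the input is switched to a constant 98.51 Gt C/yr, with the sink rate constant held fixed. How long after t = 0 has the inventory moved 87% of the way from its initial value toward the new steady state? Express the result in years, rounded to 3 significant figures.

8.12 yr

τ = M₀/F₀ = 900.8/226.4 = 3.979 yr.
The remaining gap fraction is e^(−t/τ); 87% covered ⇒ e^(−t/τ) = 0.130.
t = −τ ln(0.130) = 3.979 × 2.040 = 8.118 yr.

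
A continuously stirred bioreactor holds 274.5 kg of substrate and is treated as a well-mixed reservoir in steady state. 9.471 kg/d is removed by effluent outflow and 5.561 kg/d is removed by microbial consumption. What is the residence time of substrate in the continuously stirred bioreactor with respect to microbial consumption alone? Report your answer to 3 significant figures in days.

49.4 d

Residence time with respect to a single sink: τ = M / F_sink.
τ = 274.5 / 5.561 = 49.36 d.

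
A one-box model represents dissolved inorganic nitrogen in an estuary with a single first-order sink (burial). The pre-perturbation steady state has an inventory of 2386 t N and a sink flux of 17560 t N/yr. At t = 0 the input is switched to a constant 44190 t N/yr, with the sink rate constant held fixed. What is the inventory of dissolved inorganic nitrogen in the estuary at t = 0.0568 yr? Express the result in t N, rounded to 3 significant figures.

3620 t N

Residence time τ = M₀/F₀ = 0.1359 yr. The eventual steady state is M_∞ = M₀·(F₁/F₀) = 2386 × 44190/17560 = 6004.4 t N.
The anomaly ΔM(t) = M(t) − M_∞ decays as ΔM₀·e^(−t/τ) with ΔM₀ = 2386 − 6004.4 = −3618 t N.
At t = 0.0568 yr, e^(−t/τ) = e^(−0.4180) = 0.6583, so ΔM = −2382 t N and M = 6004.4 − 2382 = 3622.2 t N.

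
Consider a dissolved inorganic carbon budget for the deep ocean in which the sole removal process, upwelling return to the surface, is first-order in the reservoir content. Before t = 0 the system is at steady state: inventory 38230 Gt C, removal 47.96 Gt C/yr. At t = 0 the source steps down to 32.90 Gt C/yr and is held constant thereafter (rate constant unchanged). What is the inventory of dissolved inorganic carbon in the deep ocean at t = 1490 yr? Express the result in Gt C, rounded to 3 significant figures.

28100 Gt C

Residence time τ = M₀/F₀ = 797.1 yr. The eventual steady state is M_∞ = M₀·(F₁/F₀) = 38230 × 32.90/47.96 = 26225 Gt C.
The anomaly ΔM(t) = M(t) − M_∞ decays as ΔM₀·e^(−t/τ) with ΔM₀ = 38230 − 26225 = 12000 Gt C.
At t = 1490 yr, e^(−t/τ) = e^(−1.869) = 0.1542, so ΔM = 1852 Gt C and M = 26225 + 1852 = 28077 Gt C.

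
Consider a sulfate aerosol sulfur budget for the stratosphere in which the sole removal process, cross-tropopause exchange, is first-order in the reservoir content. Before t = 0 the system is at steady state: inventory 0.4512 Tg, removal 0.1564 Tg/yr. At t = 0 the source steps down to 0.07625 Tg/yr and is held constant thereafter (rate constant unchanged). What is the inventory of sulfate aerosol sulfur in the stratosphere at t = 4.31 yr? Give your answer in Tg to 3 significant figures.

Residence time τ = M₀/F₀ = 2.885 yr. The eventual steady state is M_∞ = M₀·(F₁/F₀) = 0.4512 × 0.07625/0.1564 = 0.21997 Tg.
The anomaly ΔM(t) = M(t) − M_∞ decays as ΔM₀·e^(−t/τ) with ΔM₀ = 0.4512 − 0.21997 = 0.2312 Tg.
At t = 4.31 yr, e^(−t/τ) = e^(−1.494) = 0.2245, so ΔM = 0.05190 Tg and M = 0.21997 + 0.05190 = 0.27188 Tg.

0.272 Tg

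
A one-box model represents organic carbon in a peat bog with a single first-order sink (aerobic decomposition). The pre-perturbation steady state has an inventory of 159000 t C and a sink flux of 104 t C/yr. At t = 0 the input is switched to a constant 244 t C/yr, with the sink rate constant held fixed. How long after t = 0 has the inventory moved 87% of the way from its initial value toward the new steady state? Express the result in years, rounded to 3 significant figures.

3120 yr

τ = M₀/F₀ = 159000/104 = 1529 yr.
The remaining gap fraction is e^(−t/τ); 87% covered ⇒ e^(−t/τ) = 0.130.
t = −τ ln(0.130) = 1529 × 2.040 = 3119 yr.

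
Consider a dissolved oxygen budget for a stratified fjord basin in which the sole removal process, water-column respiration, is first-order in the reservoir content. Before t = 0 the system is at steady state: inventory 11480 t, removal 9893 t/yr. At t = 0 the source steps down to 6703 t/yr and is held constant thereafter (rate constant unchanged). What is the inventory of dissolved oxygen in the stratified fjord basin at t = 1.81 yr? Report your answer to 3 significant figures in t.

τ = M₀/F₀ = 11480/9893 = 1.160 yr; rate constant k = 1/τ.
New steady state M_∞ = F₁/k = F₁·τ = 6703 × 1.160 = 7778.3 t.
M(t) = M_∞ + (M₀ − M_∞)·e^(−t/τ); t/τ = 1.81/1.160 = 1.560, so e^(−t/τ) = 0.2102.
M(t) = 7778.3 + 3702 × 0.2102 = 8556.3 t.

8560 t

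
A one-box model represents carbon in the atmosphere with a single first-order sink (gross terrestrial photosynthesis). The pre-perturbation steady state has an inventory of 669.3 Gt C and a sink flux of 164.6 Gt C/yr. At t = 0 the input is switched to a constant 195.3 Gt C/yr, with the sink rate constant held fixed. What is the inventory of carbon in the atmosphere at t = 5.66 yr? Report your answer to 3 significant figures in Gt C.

The sink rate constant is k = F₀/M₀ = 164.6/669.3 = 0.2459 yr⁻¹.
Solving dM/dt = F₁ − kM with M(0) = M₀ gives M(t) = F₁/k + (M₀ − F₁/k)·e^(−kt).
F₁/k = 195.3/0.2459 = 794.13 Gt C; kt = 0.2459 × 5.66 = 1.392, e^(−kt) = 0.2486.
M(5.66) = 794.13 + (669.3 − 794.13) × 0.2486 = 794.13 − 31.03 = 763.10 Gt C.

763 Gt C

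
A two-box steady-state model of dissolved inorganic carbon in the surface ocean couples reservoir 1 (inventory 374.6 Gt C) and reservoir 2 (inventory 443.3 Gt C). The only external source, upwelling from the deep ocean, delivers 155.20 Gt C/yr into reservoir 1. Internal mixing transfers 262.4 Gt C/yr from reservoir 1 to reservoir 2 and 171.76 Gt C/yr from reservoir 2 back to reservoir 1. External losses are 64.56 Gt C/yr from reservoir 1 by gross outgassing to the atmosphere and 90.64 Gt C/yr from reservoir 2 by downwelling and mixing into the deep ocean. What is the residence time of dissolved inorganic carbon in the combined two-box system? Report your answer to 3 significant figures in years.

For the system as a whole, the A↔B exchange is internal and contributes nothing to the throughput; only the external sinks remove mass.
M_total = 374.6 + 443.3 = 817.90 Gt C.
ΣF_external_out = 64.56 + 90.64 = 155.20 Gt C/yr.
τ = M_total / ΣF_ext = 817.90 / 155.20 = 5.270 yr.

5.27 yr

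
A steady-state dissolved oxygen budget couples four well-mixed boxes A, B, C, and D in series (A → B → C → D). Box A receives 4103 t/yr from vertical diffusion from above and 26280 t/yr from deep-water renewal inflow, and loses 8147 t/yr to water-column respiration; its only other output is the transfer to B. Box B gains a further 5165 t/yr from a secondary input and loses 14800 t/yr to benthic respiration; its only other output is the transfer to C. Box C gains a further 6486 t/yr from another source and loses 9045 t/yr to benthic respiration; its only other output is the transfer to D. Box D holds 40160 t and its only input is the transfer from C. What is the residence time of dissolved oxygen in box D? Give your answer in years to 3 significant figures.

4.00 yr

Box A: F(A→B) = (4103 + 26280) − 8147 = 22236 t/yr.
Box B: F(B→C) = (22236 + 5165) − 14800 = 12601 t/yr.
Box C: F(C→D) = (12601 + 6486) − 9045 = 10042 t/yr.
Box D throughput = its input = 10042 t/yr; τ = 40160 / 10042 = 3.999 yr.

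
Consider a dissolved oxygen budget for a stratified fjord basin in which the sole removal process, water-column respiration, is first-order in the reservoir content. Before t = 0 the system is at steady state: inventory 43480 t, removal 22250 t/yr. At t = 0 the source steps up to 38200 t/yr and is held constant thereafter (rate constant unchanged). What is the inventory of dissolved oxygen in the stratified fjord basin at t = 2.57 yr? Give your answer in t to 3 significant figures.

τ = M₀/F₀ = 43480/22250 = 1.954 yr; rate constant k = 1/τ.
New steady state M_∞ = F₁/k = F₁·τ = 38200 × 1.954 = 74649 t.
M(t) = M_∞ + (M₀ − M_∞)·e^(−t/τ); t/τ = 2.57/1.954 = 1.315, so e^(−t/τ) = 0.2684.
M(t) = 74649 − 31170 × 0.2684 = 66282 t.

66300 t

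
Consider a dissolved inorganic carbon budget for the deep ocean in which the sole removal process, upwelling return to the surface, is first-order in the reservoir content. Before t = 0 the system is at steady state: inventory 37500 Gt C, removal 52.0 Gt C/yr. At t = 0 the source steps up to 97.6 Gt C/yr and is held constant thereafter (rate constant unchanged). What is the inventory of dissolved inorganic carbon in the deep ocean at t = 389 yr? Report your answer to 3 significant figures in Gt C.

51200 Gt C

τ = M₀/F₀ = 37500/52.0 = 721.2 yr; rate constant k = 1/τ.
New steady state M_∞ = F₁/k = F₁·τ = 97.6 × 721.2 = 70385 Gt C.
M(t) = M_∞ + (M₀ − M_∞)·e^(−t/τ); t/τ = 389/721.2 = 0.5394, so e^(−t/τ) = 0.5831.
M(t) = 70385 − 32880 × 0.5831 = 51210 Gt C.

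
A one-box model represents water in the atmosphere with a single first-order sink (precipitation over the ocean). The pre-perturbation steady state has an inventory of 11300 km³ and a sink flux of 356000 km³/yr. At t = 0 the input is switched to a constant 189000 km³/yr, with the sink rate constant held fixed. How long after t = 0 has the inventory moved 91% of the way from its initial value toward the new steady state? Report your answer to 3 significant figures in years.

τ = M₀/F₀ = 11300/356000 = 0.03174 yr.
The remaining gap fraction is e^(−t/τ); 91% covered ⇒ e^(−t/τ) = 0.0900.
t = −τ ln(0.0900) = 0.03174 × 2.408 = 0.07643 yr.

0.0764 yr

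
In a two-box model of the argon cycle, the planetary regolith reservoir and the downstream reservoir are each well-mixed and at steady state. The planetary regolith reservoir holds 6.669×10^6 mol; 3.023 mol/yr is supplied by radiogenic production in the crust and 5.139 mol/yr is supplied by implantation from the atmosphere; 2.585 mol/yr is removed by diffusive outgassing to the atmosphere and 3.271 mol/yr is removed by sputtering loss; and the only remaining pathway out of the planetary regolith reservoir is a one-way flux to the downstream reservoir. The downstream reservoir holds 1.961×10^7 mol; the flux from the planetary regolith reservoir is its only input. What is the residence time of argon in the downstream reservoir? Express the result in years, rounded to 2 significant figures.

Balance the planetary regolith reservoir: ΣF_in = 3.023 + 5.139 = 8.1620 mol/yr.
Flux to the downstream reservoir = ΣF_in − (2.585 + 3.271) = 2.3060 mol/yr.
At steady state the output of the downstream reservoir equals its input, 2.3060 mol/yr.
τ = M / F = 1.961×10^7 / 2.3060 = 8.504×10^6 yr.

8.5×10^6 yr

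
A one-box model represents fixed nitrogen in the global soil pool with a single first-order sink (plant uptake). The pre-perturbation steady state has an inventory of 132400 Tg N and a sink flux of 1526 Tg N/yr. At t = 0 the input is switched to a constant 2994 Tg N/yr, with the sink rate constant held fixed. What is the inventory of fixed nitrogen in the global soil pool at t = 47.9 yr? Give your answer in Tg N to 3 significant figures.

186000 Tg N

τ = M₀/F₀ = 132400/1526 = 86.76 yr; rate constant k = 1/τ.
New steady state M_∞ = F₁/k = F₁·τ = 2994 × 86.76 = 259770 Tg N.
M(t) = M_∞ + (M₀ − M_∞)·e^(−t/τ); t/τ = 47.9/86.76 = 0.5521, so e^(−t/τ) = 0.5758.
M(t) = 259770 − 127400 × 0.5758 = 186440 Tg N.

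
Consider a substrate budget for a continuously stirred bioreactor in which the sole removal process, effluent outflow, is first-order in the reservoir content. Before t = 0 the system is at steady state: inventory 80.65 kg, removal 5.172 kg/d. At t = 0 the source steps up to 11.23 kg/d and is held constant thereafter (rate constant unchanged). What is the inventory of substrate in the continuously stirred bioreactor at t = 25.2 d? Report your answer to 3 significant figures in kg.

156 kg

τ = M₀/F₀ = 80.65/5.172 = 15.59 d; rate constant k = 1/τ.
New steady state M_∞ = F₁/k = F₁·τ = 11.23 × 15.59 = 175.12 kg.
M(t) = M_∞ + (M₀ − M_∞)·e^(−t/τ); t/τ = 25.2/15.59 = 1.616, so e^(−t/τ) = 0.1987.
M(t) = 175.12 − 94.47 × 0.1987 = 156.35 kg.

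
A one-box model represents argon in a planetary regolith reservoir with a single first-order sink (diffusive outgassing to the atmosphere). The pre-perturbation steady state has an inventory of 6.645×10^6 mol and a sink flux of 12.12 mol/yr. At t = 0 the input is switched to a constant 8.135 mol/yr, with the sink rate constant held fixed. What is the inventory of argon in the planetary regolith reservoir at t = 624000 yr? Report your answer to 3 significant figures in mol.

5.16×10^6 mol

τ = M₀/F₀ = 6.645×10^6/12.12 = 548300 yr; rate constant k = 1/τ.
New steady state M_∞ = F₁/k = F₁·τ = 8.135 × 548300 = 4.4602×10^6 mol.
M(t) = M_∞ + (M₀ − M_∞)·e^(−t/τ); t/τ = 624000/548300 = 1.138, so e^(−t/τ) = 0.3204.
M(t) = 4.4602×10^6 + 2.185×10^6 × 0.3204 = 5.1602×10^6 mol.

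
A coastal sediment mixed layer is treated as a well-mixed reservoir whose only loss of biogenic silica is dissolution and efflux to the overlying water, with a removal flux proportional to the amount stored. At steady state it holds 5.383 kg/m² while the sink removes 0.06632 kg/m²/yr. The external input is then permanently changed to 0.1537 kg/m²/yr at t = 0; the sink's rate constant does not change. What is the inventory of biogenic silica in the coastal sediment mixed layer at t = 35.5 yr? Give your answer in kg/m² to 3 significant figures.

7.90 kg/m²

Residence time τ = M₀/F₀ = 81.17 yr. The eventual steady state is M_∞ = M₀·(F₁/F₀) = 5.383 × 0.1537/0.06632 = 12.475 kg/m².
The anomaly ΔM(t) = M(t) − M_∞ decays as ΔM₀·e^(−t/τ) with ΔM₀ = 5.383 − 12.475 = −7.092 kg/m².
At t = 35.5 yr, e^(−t/τ) = e^(−0.4374) = 0.6457, so ΔM = −4.580 kg/m² and M = 12.475 − 4.580 = 7.8956 kg/m².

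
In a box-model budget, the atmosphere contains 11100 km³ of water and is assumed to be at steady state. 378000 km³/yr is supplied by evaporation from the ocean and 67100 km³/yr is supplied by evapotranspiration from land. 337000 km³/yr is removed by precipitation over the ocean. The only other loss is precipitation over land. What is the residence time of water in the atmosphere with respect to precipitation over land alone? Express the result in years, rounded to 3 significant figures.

At steady state ΣF_in = ΣF_out.
ΣF_in = 378000 + 67100 = 445100 km³/yr.
Precipitation over land flux = ΣF_in − (337000) = 445100 − 337000 = 108100 km³/yr.
τ = M / F = 11100 / 108100 = 0.1027 yr.

0.103 yr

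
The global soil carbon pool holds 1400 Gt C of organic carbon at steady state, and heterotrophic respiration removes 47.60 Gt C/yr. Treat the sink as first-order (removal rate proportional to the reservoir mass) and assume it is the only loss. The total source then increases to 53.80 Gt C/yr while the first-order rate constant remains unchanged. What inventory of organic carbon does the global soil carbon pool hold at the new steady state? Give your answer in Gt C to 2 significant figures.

1600 Gt C

Rate constant k = F/M = 47.60 / 1400 = 0.03400 yr⁻¹.
At the new steady state, source = k·M_new ⇒ M_new = 53.80 / 0.03400 = 1582 Gt C.
(Equivalently M_new = M × F_new/F_old = 1400 × 53.80/47.60.)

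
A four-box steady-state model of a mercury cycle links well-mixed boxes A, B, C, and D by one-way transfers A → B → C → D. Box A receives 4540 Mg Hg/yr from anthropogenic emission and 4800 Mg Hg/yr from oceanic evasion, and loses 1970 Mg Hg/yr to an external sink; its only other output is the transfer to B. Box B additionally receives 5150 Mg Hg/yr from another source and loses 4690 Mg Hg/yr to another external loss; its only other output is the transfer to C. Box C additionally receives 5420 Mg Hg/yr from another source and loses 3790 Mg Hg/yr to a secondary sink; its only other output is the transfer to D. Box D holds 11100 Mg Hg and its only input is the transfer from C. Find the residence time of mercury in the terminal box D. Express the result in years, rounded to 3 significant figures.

1.17 yr

Box A: F(A→B) = (4540 + 4800) − 1970 = 7370.0 Mg Hg/yr.
Box B: F(B→C) = (7370.0 + 5150) − 4690 = 7830.0 Mg Hg/yr.
Box C: F(C→D) = (7830.0 + 5420) − 3790 = 9460.0 Mg Hg/yr.
Box D throughput = its input = 9460.0 Mg Hg/yr; τ = 11100 / 9460.0 = 1.173 yr.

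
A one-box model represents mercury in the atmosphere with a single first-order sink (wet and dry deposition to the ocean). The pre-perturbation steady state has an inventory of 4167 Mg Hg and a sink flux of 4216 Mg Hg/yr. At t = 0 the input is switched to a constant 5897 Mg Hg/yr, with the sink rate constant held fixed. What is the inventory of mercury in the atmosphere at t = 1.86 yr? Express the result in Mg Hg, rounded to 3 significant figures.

5580 Mg Hg

The sink rate constant is k = F₀/M₀ = 4216/4167 = 1.012 yr⁻¹.
Solving dM/dt = F₁ − kM with M(0) = M₀ gives M(t) = F₁/k + (M₀ − F₁/k)·e^(−kt).
F₁/k = 5897/1.012 = 5828.5 Mg Hg; kt = 1.012 × 1.86 = 1.882, e^(−kt) = 0.1523.
M(1.86) = 5828.5 + (4167 − 5828.5) × 0.1523 = 5828.5 − 253.0 = 5575.4 Mg Hg.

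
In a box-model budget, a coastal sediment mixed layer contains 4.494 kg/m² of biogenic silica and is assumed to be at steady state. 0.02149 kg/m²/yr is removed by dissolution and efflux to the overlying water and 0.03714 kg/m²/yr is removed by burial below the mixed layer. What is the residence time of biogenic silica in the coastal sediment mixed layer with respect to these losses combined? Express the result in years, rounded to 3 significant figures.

Total removal = 0.02149 + 0.03714 = 0.058630 kg/m²/yr.
τ = M / ΣF_out = 4.494 / 0.058630 = 76.65 yr.

76.7 yr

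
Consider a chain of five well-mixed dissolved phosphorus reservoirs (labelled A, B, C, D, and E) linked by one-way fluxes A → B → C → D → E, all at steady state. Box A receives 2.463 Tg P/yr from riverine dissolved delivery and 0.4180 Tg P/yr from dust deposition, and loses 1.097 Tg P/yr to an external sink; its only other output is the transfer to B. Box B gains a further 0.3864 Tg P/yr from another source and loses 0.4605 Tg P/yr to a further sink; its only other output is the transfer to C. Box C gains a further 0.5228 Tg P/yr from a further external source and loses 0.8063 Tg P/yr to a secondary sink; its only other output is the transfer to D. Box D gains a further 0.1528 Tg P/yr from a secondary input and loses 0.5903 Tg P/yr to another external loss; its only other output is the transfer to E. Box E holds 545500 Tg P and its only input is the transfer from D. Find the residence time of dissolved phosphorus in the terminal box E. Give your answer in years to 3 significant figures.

552000 yr

Box A: F(A→B) = (2.463 + 0.4180) − 1.097 = 1.7840 Tg P/yr.
Box B: F(B→C) = (1.7840 + 0.3864) − 0.4605 = 1.7099 Tg P/yr.
Box C: F(C→D) = (1.7099 + 0.5228) − 0.8063 = 1.4264 Tg P/yr.
Box D: F(D→E) = (1.4264 + 0.1528) − 0.5903 = 0.98890 Tg P/yr.
Box E throughput = its input = 0.98890 Tg P/yr; τ = 545500 / 0.98890 = 551600 yr.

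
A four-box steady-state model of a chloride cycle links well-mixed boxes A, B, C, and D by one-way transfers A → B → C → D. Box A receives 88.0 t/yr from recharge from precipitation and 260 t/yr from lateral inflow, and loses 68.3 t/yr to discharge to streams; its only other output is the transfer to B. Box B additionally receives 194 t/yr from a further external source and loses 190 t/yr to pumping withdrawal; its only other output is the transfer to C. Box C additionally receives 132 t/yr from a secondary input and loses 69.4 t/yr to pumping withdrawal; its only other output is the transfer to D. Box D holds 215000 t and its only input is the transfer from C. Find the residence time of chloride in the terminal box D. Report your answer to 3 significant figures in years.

621 yr

Box A: F(A→B) = (88.0 + 260) − 68.3 = 279.70 t/yr.
Box B: F(B→C) = (279.70 + 194) − 190 = 283.70 t/yr.
Box C: F(C→D) = (283.70 + 132) − 69.4 = 346.30 t/yr.
Box D throughput = its input = 346.30 t/yr; τ = 215000 / 346.30 = 620.8 yr.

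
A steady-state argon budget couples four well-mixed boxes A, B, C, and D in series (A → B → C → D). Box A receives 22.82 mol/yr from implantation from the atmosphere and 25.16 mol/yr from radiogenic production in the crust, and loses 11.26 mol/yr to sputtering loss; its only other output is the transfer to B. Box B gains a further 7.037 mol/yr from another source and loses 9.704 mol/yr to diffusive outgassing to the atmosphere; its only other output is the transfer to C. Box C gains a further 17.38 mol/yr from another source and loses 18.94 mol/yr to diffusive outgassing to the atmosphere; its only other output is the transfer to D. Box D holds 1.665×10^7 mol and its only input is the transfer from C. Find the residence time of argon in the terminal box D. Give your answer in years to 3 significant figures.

Box A: F(A→B) = (22.82 + 25.16) − 11.26 = 36.720 mol/yr.
Box B: F(B→C) = (36.720 + 7.037) − 9.704 = 34.053 mol/yr.
Box C: F(C→D) = (34.053 + 17.38) − 18.94 = 32.493 mol/yr.
Box D throughput = its input = 32.493 mol/yr; τ = 1.665×10^7 / 32.493 = 512400 yr.

512000 yr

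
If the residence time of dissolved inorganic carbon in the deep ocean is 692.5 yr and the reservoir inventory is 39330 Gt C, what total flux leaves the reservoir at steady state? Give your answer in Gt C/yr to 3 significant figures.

F = M / τ = 39330 / 692.5 = 56.79 Gt C/yr.

56.8 Gt C/yr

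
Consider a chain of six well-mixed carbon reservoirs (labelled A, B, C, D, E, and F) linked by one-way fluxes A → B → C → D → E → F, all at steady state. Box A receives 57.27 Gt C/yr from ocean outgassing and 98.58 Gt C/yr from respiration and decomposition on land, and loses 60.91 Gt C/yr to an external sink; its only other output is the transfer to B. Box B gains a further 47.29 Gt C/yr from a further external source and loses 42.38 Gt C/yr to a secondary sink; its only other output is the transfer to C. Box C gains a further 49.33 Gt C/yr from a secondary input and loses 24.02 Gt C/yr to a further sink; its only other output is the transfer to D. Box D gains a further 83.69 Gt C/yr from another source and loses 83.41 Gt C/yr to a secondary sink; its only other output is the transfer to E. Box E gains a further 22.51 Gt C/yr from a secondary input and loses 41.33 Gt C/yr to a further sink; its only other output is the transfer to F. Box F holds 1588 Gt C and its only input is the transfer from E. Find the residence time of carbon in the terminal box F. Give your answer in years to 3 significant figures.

Box A: F(A→B) = (57.27 + 98.58) − 60.91 = 94.940 Gt C/yr.
Box B: F(B→C) = (94.940 + 47.29) − 42.38 = 99.850 Gt C/yr.
Box C: F(C→D) = (99.850 + 49.33) − 24.02 = 125.16 Gt C/yr.
Box D: F(D→E) = (125.16 + 83.69) − 83.41 = 125.44 Gt C/yr.
Box E: F(E→F) = (125.44 + 22.51) − 41.33 = 106.62 Gt C/yr.
Box F throughput = its input = 106.62 Gt C/yr; τ = 1588 / 106.62 = 14.89 yr.

14.9 yr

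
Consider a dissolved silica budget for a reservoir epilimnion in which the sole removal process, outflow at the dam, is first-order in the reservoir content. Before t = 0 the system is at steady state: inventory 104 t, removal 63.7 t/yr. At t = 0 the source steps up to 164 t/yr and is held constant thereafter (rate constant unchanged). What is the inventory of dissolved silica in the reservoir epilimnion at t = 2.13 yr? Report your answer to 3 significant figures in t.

223 t

τ = M₀/F₀ = 104/63.7 = 1.633 yr; rate constant k = 1/τ.
New steady state M_∞ = F₁/k = F₁·τ = 164 × 1.633 = 267.76 t.
M(t) = M_∞ + (M₀ − M_∞)·e^(−t/τ); t/τ = 2.13/1.633 = 1.305, so e^(−t/τ) = 0.2713.
M(t) = 267.76 − 163.8 × 0.2713 = 223.33 t.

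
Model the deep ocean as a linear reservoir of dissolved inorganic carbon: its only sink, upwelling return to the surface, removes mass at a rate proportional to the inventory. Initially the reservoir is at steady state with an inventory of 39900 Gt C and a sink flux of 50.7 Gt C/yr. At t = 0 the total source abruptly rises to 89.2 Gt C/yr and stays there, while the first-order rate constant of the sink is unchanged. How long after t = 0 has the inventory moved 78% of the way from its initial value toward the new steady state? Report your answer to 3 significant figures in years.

1190 yr

τ = M₀/F₀ = 39900/50.7 = 787.0 yr.
The remaining gap fraction is e^(−t/τ); 78% covered ⇒ e^(−t/τ) = 0.220.
t = −τ ln(0.220) = 787.0 × 1.514 = 1192 yr.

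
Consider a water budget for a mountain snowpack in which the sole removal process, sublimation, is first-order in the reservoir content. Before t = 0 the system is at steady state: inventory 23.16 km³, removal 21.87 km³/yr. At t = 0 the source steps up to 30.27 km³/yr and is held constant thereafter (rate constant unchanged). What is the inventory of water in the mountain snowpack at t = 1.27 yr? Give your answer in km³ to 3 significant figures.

29.4 km³

The sink rate constant is k = F₀/M₀ = 21.87/23.16 = 0.9443 yr⁻¹.
Solving dM/dt = F₁ − kM with M(0) = M₀ gives M(t) = F₁/k + (M₀ − F₁/k)·e^(−kt).
F₁/k = 30.27/0.9443 = 32.055 km³; kt = 0.9443 × 1.27 = 1.199, e^(−kt) = 0.3014.
M(1.27) = 32.055 + (23.16 − 32.055) × 0.3014 = 32.055 − 2.681 = 29.374 km³.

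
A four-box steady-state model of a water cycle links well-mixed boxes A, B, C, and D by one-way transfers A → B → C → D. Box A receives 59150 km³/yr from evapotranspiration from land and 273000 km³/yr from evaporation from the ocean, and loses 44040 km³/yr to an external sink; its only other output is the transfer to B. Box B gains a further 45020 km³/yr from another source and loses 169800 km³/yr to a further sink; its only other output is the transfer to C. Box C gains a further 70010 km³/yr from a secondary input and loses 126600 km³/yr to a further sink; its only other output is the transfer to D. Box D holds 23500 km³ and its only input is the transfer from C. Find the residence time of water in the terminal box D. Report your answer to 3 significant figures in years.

Box A: F(A→B) = (59150 + 273000) − 44040 = 288110 km³/yr.
Box B: F(B→C) = (288110 + 45020) − 169800 = 163330 km³/yr.
Box C: F(C→D) = (163330 + 70010) − 126600 = 106740 km³/yr.
Box D throughput = its input = 106740 km³/yr; τ = 23500 / 106740 = 0.2202 yr.

0.220 yr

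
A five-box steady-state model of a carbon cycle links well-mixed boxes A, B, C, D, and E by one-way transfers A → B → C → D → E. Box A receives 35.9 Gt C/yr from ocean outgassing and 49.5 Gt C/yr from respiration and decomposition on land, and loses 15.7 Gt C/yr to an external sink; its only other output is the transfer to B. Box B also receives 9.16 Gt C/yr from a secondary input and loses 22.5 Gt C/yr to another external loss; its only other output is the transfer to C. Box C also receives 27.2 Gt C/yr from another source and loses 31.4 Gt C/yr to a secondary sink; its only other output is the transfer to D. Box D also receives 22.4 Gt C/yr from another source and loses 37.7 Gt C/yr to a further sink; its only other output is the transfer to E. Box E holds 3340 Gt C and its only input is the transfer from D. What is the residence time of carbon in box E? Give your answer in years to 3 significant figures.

Box A: F(A→B) = (35.9 + 49.5) − 15.7 = 69.700 Gt C/yr.
Box B: F(B→C) = (69.700 + 9.16) − 22.5 = 56.360 Gt C/yr.
Box C: F(C→D) = (56.360 + 27.2) − 31.4 = 52.160 Gt C/yr.
Box D: F(D→E) = (52.160 + 22.4) − 37.7 = 36.860 Gt C/yr.
Box E throughput = its input = 36.860 Gt C/yr; τ = 3340 / 36.860 = 90.61 yr.

90.6 yr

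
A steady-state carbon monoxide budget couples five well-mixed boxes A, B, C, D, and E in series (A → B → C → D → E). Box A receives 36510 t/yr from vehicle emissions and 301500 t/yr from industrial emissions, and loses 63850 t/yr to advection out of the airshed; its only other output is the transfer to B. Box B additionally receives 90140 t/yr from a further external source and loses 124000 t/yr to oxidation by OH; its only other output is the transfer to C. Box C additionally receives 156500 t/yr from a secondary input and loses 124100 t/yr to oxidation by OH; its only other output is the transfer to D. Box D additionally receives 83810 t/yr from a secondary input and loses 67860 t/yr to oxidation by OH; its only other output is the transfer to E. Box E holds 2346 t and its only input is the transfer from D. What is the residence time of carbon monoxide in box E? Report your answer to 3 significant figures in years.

Box A: F(A→B) = (36510 + 301500) − 63850 = 274160 t/yr.
Box B: F(B→C) = (274160 + 90140) − 124000 = 240300 t/yr.
Box C: F(C→D) = (240300 + 156500) − 124100 = 272700 t/yr.
Box D: F(D→E) = (272700 + 83810) − 67860 = 288650 t/yr.
Box E throughput = its input = 288650 t/yr; τ = 2346 / 288650 = 0.008127 yr.

0.00813 yr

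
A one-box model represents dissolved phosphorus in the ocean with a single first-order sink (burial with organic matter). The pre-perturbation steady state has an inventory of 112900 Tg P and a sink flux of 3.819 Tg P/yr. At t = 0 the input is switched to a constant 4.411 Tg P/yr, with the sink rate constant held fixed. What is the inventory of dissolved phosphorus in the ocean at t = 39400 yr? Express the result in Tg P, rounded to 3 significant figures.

Residence time τ = M₀/F₀ = 29560 yr. The eventual steady state is M_∞ = M₀·(F₁/F₀) = 112900 × 4.411/3.819 = 130400 Tg P.
The anomaly ΔM(t) = M(t) − M_∞ decays as ΔM₀·e^(−t/τ) with ΔM₀ = 112900 − 130400 = −17500 Tg P.
At t = 39400 yr, e^(−t/τ) = e^(−1.333) = 0.2637, so ΔM = −4616 Tg P and M = 130400 − 4616 = 125790 Tg P.

126000 Tg P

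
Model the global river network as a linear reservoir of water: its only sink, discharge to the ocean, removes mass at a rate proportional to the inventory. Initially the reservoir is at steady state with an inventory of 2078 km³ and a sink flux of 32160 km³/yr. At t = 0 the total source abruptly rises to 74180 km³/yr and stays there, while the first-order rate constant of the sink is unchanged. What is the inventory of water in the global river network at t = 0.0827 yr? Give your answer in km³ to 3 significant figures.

4040 km³

Residence time τ = M₀/F₀ = 0.06461 yr. The eventual steady state is M_∞ = M₀·(F₁/F₀) = 2078 × 74180/32160 = 4793.1 km³.
The anomaly ΔM(t) = M(t) − M_∞ decays as ΔM₀·e^(−t/τ) with ΔM₀ = 2078 − 4793.1 = −2715 km³.
At t = 0.0827 yr, e^(−t/τ) = e^(−1.280) = 0.2781, so ΔM = −755.0 km³ and M = 4793.1 − 755.0 = 4038.1 km³.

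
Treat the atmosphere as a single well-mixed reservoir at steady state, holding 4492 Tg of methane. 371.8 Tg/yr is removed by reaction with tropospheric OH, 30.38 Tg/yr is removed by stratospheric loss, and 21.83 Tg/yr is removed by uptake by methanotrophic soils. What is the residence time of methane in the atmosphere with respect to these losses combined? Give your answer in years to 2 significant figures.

11 yr

Total removal = 371.8 + 30.38 + 21.83 = 424.01 Tg/yr.
τ = M / ΣF_out = 4492 / 424.01 = 10.59 yr.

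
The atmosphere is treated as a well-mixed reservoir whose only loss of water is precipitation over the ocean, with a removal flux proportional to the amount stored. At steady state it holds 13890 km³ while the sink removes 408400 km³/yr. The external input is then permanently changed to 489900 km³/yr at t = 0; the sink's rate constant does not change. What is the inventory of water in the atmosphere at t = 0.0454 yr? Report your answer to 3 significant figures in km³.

15900 km³

The sink rate constant is k = F₀/M₀ = 408400/13890 = 29.40 yr⁻¹.
Solving dM/dt = F₁ − kM with M(0) = M₀ gives M(t) = F₁/k + (M₀ − F₁/k)·e^(−kt).
F₁/k = 489900/29.40 = 16662 km³; kt = 29.40 × 0.0454 = 1.335, e^(−kt) = 0.2632.
M(0.0454) = 16662 + (13890 − 16662) × 0.2632 = 16662 − 729.5 = 15932 km³.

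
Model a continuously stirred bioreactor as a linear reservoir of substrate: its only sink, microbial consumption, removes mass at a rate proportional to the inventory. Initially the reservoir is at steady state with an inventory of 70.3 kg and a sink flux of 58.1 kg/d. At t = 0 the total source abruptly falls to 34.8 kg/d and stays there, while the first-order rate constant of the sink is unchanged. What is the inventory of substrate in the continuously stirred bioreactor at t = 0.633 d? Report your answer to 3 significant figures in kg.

58.8 kg

Residence time τ = M₀/F₀ = 1.210 d. The eventual steady state is M_∞ = M₀·(F₁/F₀) = 70.3 × 34.8/58.1 = 42.107 kg.
The anomaly ΔM(t) = M(t) − M_∞ decays as ΔM₀·e^(−t/τ) with ΔM₀ = 70.3 − 42.107 = 28.19 kg.
At t = 0.633 d, e^(−t/τ) = e^(−0.5231) = 0.5927, so ΔM = 16.71 kg and M = 42.107 + 16.71 = 58.816 kg.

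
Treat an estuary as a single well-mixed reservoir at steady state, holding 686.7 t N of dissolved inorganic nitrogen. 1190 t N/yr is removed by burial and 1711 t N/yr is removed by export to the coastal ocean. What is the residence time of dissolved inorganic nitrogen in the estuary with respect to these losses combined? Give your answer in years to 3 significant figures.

0.237 yr

Total removal = 1190 + 1711 = 2901.0 t N/yr.
τ = M / ΣF_out = 686.7 / 2901.0 = 0.2367 yr.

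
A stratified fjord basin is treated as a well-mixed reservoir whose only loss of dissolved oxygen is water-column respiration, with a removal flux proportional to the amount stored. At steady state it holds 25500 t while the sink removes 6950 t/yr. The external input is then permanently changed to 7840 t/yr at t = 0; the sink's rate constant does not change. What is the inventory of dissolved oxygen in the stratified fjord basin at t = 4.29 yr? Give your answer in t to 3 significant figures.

27800 t

The sink rate constant is k = F₀/M₀ = 6950/25500 = 0.2725 yr⁻¹.
Solving dM/dt = F₁ − kM with M(0) = M₀ gives M(t) = F₁/k + (M₀ − F₁/k)·e^(−kt).
F₁/k = 7840/0.2725 = 28765 t; kt = 0.2725 × 4.29 = 1.169, e^(−kt) = 0.3106.
M(4.29) = 28765 + (25500 − 28765) × 0.3106 = 28765 − 1014 = 27751 t.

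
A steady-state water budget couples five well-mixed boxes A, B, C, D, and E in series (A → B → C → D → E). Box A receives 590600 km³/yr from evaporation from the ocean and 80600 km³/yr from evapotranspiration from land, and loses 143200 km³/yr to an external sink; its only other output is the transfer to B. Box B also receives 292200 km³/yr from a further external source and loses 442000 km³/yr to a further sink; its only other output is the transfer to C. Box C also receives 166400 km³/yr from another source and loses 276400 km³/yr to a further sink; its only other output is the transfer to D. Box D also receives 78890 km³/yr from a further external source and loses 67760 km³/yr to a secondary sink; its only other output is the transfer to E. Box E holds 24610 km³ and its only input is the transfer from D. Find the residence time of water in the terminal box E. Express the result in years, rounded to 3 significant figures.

Box A: F(A→B) = (590600 + 80600) − 143200 = 528000 km³/yr.
Box B: F(B→C) = (528000 + 292200) − 442000 = 378200 km³/yr.
Box C: F(C→D) = (378200 + 166400) − 276400 = 268200 km³/yr.
Box D: F(D→E) = (268200 + 78890) − 67760 = 279330 km³/yr.
Box E throughput = its input = 279330 km³/yr; τ = 24610 / 279330 = 0.08810 yr.

0.0881 yr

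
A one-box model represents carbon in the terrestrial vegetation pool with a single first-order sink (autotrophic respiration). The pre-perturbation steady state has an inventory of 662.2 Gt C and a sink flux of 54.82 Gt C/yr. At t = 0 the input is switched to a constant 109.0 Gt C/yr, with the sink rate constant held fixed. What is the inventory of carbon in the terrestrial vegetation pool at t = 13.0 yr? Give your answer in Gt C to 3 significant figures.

Residence time τ = M₀/F₀ = 12.08 yr. The eventual steady state is M_∞ = M₀·(F₁/F₀) = 662.2 × 109.0/54.82 = 1316.7 Gt C.
The anomaly ΔM(t) = M(t) − M_∞ decays as ΔM₀·e^(−t/τ) with ΔM₀ = 662.2 − 1316.7 = −654.5 Gt C.
At t = 13.0 yr, e^(−t/τ) = e^(−1.076) = 0.3409, so ΔM = −223.1 Gt C and M = 1316.7 − 223.1 = 1093.6 Gt C.

1090 Gt C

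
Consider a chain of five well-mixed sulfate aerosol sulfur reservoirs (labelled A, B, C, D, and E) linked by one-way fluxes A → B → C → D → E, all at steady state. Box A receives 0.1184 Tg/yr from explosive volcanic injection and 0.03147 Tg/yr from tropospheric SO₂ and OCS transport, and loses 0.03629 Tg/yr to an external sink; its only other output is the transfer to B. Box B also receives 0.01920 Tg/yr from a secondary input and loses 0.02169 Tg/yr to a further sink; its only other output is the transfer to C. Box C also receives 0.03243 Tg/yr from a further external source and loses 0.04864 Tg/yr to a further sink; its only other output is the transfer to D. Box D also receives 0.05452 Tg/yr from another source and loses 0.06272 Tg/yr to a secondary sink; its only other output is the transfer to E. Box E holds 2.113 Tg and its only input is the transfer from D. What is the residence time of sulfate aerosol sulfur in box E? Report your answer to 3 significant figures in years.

24.4 yr

Box A: F(A→B) = (0.1184 + 0.03147) − 0.03629 = 0.11358 Tg/yr.
Box B: F(B→C) = (0.11358 + 0.01920) − 0.02169 = 0.11109 Tg/yr.
Box C: F(C→D) = (0.11109 + 0.03243) − 0.04864 = 0.094880 Tg/yr.
Box D: F(D→E) = (0.094880 + 0.05452) − 0.06272 = 0.086680 Tg/yr.
Box E throughput = its input = 0.086680 Tg/yr; τ = 2.113 / 0.086680 = 24.38 yr.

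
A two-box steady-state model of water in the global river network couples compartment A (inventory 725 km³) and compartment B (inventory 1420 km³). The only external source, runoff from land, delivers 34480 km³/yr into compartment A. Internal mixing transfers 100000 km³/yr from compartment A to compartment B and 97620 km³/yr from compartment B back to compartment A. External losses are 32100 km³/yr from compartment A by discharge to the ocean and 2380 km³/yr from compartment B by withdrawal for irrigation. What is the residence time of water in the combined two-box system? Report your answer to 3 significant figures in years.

Residence time in the combined system uses the total inventory and the total *external* removal — internal exchanges between the two boxes cancel.
M_total = 725 + 1420 = 2145.0 km³.
ΣF_external_out = 32100 + 2380 = 34480 km³/yr.
τ = M_total / ΣF_ext = 2145.0 / 34480 = 0.06221 yr.

0.0622 yr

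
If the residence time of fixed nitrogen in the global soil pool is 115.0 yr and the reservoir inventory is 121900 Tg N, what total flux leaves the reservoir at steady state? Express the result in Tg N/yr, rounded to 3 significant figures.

F = M / τ = 121900 / 115.0 = 1060 Tg N/yr.

1060 Tg N/yr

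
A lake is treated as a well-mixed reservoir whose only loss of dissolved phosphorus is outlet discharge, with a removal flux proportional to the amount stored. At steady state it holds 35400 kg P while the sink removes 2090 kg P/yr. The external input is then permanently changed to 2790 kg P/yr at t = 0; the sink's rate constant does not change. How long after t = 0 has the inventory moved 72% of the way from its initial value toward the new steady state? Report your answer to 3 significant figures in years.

τ = M₀/F₀ = 35400/2090 = 16.94 yr.
The remaining gap fraction is e^(−t/τ); 72% covered ⇒ e^(−t/τ) = 0.280.
t = −τ ln(0.280) = 16.94 × 1.273 = 21.56 yr.

21.6 yr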